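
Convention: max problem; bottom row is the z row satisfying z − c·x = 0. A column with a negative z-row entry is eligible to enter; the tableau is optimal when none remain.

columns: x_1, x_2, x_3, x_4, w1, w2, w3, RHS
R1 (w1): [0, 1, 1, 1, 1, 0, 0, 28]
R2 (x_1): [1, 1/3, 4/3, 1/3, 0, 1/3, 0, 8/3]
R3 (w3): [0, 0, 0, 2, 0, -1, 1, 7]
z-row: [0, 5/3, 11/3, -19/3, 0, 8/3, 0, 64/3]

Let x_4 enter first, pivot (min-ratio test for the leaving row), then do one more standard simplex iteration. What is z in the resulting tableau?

Ratio test on column x_4 — row 1: 28/1 = 28; row 2: (8/3)/(1/3) = 8; row 3: 7/2 = 7/2. Minimum is 7/2 at row 3 (w3 leaves); pivot element 2.
Pivot on row 3; the z-row RHS becomes 64/3 − (-19/3)·(7/2) = 87/2.
Next entering variable (most negative z-row entry -1/2): w2.
Ratio test on column w2 — row 1: (49/2)/(1/2) = 49; row 2: (3/2)/(1/2) = 3; row 3: entry -1/2 ≤ 0. Minimum is 3 at row 2 (x_1 leaves); pivot element 1/2.
After the second pivot the z-row RHS is 87/2 − (-1/2)·3 = 45.

45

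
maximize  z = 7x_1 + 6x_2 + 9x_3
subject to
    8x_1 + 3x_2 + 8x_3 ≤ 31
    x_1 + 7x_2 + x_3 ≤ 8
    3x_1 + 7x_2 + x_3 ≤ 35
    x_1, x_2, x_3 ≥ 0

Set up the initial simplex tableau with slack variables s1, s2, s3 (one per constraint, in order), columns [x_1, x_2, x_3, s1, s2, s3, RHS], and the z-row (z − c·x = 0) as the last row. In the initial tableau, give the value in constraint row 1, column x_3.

Constraint 1 has coefficient 8 on x_3.

8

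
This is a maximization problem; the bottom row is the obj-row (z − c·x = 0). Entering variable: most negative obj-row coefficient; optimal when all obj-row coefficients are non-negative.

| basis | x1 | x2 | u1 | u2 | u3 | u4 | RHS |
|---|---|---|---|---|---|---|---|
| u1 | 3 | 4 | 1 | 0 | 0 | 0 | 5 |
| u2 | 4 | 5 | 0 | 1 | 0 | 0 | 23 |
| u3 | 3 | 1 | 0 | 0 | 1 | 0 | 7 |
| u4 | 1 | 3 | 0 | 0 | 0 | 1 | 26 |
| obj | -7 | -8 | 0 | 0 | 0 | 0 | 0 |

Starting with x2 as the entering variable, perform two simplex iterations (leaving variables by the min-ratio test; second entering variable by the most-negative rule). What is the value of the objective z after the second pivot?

Ratio test on column x2 — row 1: 5/4 = 5/4; row 2: 23/5 = 23/5; row 3: 7/1 = 7; row 4: 26/3 = 26/3. Minimum is 5/4 at row 1 (u1 leaves); pivot element 4.
Pivot on row 1; the obj-row RHS becomes 0 − (-8)·(5/4) = 10.
Next entering variable (most negative obj-row entry -1): x1.
Ratio test on column x1 — row 1: (5/4)/(3/4) = 5/3; row 2: (67/4)/(1/4) = 67; row 3: (23/4)/(9/4) = 23/9; row 4: entry -5/4 ≤ 0. Minimum is 5/3 at row 1 (x2 leaves); pivot element 3/4.
After the second pivot the obj-row RHS is 10 − (-1)·(5/3) = 35/3.

35/3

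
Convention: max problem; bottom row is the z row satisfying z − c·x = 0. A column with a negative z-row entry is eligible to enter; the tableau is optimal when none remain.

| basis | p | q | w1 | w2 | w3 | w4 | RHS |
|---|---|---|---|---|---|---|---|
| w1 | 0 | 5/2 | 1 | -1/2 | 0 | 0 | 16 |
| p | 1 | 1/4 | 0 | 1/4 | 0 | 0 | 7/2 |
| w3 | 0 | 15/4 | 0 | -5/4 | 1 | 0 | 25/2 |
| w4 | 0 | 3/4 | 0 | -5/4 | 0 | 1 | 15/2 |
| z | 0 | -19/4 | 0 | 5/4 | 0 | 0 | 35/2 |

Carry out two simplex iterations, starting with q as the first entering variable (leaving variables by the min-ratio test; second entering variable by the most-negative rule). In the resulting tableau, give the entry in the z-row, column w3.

Ratio test on column q — row 1: 16/(5/2) = 32/5; row 2: (7/2)/(1/4) = 14; row 3: (25/2)/(15/4) = 10/3; row 4: (15/2)/(3/4) = 10. Minimum is 10/3 at row 3 (w3 leaves); pivot element 15/4.
Divide row 3 by 15/4; eliminate column q from the other rows.
Second iteration: most negative z-row entry is -1/3 in column w2, so w2 enters.
Ratio test on column w2 — row 1: (23/3)/(1/3) = 23; row 2: (8/3)/(1/3) = 8; row 3: entry -1/3 ≤ 0; row 4: entry -1 ≤ 0. Minimum is 8 at row 2 (p leaves); pivot element 1/3.
Divide row 2 by 1/3; eliminate column w2 from the other rows.
After both pivots, the entry at the z-row, column w3 is 6/5.

6/5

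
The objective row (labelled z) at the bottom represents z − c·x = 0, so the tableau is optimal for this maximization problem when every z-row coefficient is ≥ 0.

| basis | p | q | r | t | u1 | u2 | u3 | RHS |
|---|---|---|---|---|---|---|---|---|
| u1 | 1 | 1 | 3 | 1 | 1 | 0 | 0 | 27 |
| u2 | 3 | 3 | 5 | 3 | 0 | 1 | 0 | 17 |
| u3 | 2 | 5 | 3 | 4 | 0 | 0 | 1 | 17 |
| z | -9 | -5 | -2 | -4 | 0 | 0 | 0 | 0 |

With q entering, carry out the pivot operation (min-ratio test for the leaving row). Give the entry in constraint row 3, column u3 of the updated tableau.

Ratio test on column q — row 1: 27/1 = 27; row 2: 17/3 = 17/3; row 3: 17/5 = 17/5. Minimum is 17/5 at row 3 (u3 leaves); pivot element 5.
Divide row 3 by 5; eliminate column q from the other rows.
In the new row 3, the u3 entry is the old entry divided by the pivot: 1/5 = 1/5.

1/5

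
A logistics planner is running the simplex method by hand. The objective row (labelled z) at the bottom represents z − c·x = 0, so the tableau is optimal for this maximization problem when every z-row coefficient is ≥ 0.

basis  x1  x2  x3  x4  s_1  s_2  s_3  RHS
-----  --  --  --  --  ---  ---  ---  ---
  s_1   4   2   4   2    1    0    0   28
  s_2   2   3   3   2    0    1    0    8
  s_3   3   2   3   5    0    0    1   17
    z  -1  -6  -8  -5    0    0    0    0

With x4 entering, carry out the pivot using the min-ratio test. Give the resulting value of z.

Ratio test on column x4 — row 1: 28/2 = 14; row 2: 8/2 = 4; row 3: 17/5 = 17/5. Minimum is 17/5 at row 3 (s_3 leaves); pivot element 5.
Pivot on row 3; the z-row RHS becomes 0 − (-5)·(17/5) = 17.

17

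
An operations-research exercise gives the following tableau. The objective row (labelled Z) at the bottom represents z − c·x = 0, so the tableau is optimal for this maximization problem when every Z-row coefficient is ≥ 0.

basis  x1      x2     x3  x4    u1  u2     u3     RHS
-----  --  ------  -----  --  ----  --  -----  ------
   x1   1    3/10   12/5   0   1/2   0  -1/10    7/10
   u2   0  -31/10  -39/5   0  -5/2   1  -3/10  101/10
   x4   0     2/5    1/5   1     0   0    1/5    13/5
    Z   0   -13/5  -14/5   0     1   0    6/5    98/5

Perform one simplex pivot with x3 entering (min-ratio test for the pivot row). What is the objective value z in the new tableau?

245/12

Ratio test on column x3 — row 1: (7/10)/(12/5) = 7/24; row 2: entry -39/5 ≤ 0; row 3: (13/5)/(1/5) = 13. Minimum is 7/24 at row 1 (x1 leaves); pivot element 12/5.
Pivot on row 1; the Z-row RHS becomes 98/5 − (-14/5)·(7/24) = 245/12.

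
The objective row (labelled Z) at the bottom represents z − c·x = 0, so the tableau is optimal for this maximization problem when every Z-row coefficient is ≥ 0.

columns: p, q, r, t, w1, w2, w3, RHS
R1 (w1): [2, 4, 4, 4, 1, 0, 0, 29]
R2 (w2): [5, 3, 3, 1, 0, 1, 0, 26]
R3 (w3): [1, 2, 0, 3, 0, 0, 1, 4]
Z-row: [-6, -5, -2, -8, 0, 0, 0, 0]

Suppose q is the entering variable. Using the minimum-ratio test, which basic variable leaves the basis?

w3

Column q entries and ratios — w1: 29/4 = 29/4; w2: 26/3 = 26/3; w3: 4/2 = 2.
Smallest ratio is 2 in the row of w3, so w3 leaves.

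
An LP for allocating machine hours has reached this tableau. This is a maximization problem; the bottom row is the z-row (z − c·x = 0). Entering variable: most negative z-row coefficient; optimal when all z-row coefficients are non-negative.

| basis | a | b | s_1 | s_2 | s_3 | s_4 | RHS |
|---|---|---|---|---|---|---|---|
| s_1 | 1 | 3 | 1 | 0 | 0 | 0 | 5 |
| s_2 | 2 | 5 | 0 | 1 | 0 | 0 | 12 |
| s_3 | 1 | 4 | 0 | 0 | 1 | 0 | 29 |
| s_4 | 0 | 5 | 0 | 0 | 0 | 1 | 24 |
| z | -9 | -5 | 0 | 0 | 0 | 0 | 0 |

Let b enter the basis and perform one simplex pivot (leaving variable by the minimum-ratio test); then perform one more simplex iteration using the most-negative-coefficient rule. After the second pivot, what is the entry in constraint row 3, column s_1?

Ratio test on column b — row 1: 5/3 = 5/3; row 2: 12/5 = 12/5; row 3: 29/4 = 29/4; row 4: 24/5 = 24/5. Minimum is 5/3 at row 1 (s_1 leaves); pivot element 3.
Divide row 1 by 3; eliminate column b from the other rows.
Second iteration: most negative z-row entry is -22/3 in column a, so a enters.
Ratio test on column a — row 1: (5/3)/(1/3) = 5; row 2: (11/3)/(1/3) = 11; row 3: entry -1/3 ≤ 0; row 4: entry -5/3 ≤ 0. Minimum is 5 at row 1 (b leaves); pivot element 1/3.
Divide row 1 by 1/3; eliminate column a from the other rows.
After both pivots, the entry at constraint row 3, column s_1 is -1.

-1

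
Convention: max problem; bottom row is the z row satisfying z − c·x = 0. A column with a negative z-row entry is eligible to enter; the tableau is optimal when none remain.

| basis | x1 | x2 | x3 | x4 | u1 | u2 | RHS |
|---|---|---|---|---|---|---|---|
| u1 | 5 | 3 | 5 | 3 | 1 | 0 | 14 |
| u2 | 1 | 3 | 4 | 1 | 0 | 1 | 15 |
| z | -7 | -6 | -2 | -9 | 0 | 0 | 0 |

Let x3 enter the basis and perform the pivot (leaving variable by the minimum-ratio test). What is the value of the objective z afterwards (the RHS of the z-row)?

28/5

Ratio test on column x3 — row 1: 14/5 = 14/5; row 2: 15/4 = 15/4. Minimum is 14/5 at row 1 (u1 leaves); pivot element 5.
Pivot on row 1; the z-row RHS becomes 0 − (-2)·(14/5) = 28/5.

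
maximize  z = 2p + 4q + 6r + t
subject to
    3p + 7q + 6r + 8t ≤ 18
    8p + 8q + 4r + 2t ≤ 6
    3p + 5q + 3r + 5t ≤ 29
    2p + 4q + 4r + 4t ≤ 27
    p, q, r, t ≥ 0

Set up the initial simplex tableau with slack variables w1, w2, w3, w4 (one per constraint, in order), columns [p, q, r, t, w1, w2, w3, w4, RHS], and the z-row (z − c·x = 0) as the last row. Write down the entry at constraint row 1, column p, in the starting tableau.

3

Constraint 1 has coefficient 3 on p.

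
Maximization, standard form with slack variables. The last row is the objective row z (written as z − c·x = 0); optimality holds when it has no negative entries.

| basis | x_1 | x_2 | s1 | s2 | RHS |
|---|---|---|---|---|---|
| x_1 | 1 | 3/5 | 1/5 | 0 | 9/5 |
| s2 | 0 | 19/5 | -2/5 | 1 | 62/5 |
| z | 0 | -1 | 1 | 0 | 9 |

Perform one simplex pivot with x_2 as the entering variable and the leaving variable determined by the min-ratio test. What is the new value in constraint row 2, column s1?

-5/3

Ratio test on column x_2 — row 1: (9/5)/(3/5) = 3; row 2: (62/5)/(19/5) = 62/19. Minimum is 3 at row 1 (x_1 leaves); pivot element 3/5.
Divide row 1 by 3/5; eliminate column x_2 from the other rows.
Row 2 update in column s1: -2/5 − (19/5)·(1/3) = -5/3.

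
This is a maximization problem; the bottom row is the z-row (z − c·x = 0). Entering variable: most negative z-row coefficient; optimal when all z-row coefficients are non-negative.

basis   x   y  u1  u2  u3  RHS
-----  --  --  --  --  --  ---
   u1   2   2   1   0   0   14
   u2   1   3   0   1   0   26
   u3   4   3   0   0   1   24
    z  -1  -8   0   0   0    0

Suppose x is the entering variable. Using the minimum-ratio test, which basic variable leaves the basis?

Column x entries and ratios — u1: 14/2 = 7; u2: 26/1 = 26; u3: 24/4 = 6.
Smallest ratio is 6 in the row of u3, so u3 leaves.

u3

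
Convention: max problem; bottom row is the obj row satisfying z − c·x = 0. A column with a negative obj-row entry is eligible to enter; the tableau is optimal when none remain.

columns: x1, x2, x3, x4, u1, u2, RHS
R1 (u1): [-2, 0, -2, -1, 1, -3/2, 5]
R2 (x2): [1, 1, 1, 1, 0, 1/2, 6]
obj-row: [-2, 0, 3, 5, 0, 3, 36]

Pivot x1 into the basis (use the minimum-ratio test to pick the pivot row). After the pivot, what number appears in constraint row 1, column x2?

2

Ratio test on column x1 — row 1: entry -2 ≤ 0; row 2: 6/1 = 6. Minimum is 6 at row 2 (x2 leaves); pivot element 1.
Divide row 2 by 1; eliminate column x1 from the other rows.
Row 1 update in column x2: 0 − (-2)·1 = 2.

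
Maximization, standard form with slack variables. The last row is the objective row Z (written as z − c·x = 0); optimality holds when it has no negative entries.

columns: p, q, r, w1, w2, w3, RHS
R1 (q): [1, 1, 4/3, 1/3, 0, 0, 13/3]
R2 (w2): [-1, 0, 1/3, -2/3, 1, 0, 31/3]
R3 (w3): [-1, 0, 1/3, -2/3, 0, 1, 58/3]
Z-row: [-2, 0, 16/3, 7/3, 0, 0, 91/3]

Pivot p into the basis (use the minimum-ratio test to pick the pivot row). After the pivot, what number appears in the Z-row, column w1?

Ratio test on column p — row 1: (13/3)/1 = 13/3; row 2: entry -1 ≤ 0; row 3: entry -1 ≤ 0. Minimum is 13/3 at row 1 (q leaves); pivot element 1.
Divide row 1 by 1; eliminate column p from the other rows.
Z-row update in column w1: 7/3 − (-2)·(1/3) = 3.

3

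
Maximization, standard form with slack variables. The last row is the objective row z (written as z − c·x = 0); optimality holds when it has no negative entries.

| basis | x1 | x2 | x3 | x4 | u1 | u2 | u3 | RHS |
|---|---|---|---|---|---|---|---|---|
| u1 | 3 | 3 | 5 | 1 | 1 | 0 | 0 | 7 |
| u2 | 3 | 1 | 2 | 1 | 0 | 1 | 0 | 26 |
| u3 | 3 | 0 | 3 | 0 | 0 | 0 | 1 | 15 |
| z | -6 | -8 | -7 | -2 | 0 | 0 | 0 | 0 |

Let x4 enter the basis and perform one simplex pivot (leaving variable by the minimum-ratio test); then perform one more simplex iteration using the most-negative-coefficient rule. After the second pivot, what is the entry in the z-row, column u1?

Ratio test on column x4 — row 1: 7/1 = 7; row 2: 26/1 = 26; row 3: entry 0 ≤ 0. Minimum is 7 at row 1 (u1 leaves); pivot element 1.
Divide row 1 by 1; eliminate column x4 from the other rows.
Second iteration: most negative z-row entry is -2 in column x2, so x2 enters.
Ratio test on column x2 — row 1: 7/3 = 7/3; row 2: entry -2 ≤ 0; row 3: entry 0 ≤ 0. Minimum is 7/3 at row 1 (x4 leaves); pivot element 3.
Divide row 1 by 3; eliminate column x2 from the other rows.
After both pivots, the entry at the z-row, column u1 is 8/3.

8/3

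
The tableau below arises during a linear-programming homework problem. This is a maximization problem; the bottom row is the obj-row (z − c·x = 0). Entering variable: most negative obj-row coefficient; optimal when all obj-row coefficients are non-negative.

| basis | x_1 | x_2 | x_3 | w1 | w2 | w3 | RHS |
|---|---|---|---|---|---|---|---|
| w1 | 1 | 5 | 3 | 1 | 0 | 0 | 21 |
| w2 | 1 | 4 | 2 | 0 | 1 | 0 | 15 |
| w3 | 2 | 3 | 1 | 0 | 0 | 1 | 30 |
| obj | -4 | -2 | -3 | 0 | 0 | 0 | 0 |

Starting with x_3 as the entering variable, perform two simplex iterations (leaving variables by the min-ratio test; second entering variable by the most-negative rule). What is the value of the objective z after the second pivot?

Ratio test on column x_3 — row 1: 21/3 = 7; row 2: 15/2 = 15/2; row 3: 30/1 = 30. Minimum is 7 at row 1 (w1 leaves); pivot element 3.
Pivot on row 1; the obj-row RHS becomes 0 − (-3)·7 = 21.
Next entering variable (most negative obj-row entry -3): x_1.
Ratio test on column x_1 — row 1: 7/(1/3) = 21; row 2: 1/(1/3) = 3; row 3: 23/(5/3) = 69/5. Minimum is 3 at row 2 (w2 leaves); pivot element 1/3.
After the second pivot the obj-row RHS is 21 − (-3)·3 = 30.

30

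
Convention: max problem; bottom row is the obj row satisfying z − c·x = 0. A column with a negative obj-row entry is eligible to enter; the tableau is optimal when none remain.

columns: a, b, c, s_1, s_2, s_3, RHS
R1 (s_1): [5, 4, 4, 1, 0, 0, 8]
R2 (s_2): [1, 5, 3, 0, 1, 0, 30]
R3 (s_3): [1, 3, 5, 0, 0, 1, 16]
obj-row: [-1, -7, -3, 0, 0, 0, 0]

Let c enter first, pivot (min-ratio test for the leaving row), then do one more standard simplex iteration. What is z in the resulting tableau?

14

Ratio test on column c — row 1: 8/4 = 2; row 2: 30/3 = 10; row 3: 16/5 = 16/5. Minimum is 2 at row 1 (s_1 leaves); pivot element 4.
Pivot on row 1; the obj-row RHS becomes 0 − (-3)·2 = 6.
Next entering variable (most negative obj-row entry -4): b.
Ratio test on column b — row 1: 2/1 = 2; row 2: 24/2 = 12; row 3: entry -2 ≤ 0. Minimum is 2 at row 1 (c leaves); pivot element 1.
After the second pivot the obj-row RHS is 6 − (-4)·2 = 14.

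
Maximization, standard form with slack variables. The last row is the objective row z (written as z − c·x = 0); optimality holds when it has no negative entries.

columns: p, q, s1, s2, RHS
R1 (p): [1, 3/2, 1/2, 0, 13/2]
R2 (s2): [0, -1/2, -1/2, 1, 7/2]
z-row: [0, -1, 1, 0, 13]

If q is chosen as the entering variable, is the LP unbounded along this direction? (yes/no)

Column q has positive entries in row(s) 1, so the ratio test bounds it — not unbounded.

no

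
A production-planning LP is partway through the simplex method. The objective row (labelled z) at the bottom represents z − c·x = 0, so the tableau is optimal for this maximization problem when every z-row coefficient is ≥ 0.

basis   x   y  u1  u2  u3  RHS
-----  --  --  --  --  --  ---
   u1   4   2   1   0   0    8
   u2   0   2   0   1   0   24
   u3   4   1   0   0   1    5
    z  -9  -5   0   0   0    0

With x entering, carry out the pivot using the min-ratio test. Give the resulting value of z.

Ratio test on column x — row 1: 8/4 = 2; row 2: entry 0 ≤ 0; row 3: 5/4 = 5/4. Minimum is 5/4 at row 3 (u3 leaves); pivot element 4.
Pivot on row 3; the z-row RHS becomes 0 − (-9)·(5/4) = 45/4.

45/4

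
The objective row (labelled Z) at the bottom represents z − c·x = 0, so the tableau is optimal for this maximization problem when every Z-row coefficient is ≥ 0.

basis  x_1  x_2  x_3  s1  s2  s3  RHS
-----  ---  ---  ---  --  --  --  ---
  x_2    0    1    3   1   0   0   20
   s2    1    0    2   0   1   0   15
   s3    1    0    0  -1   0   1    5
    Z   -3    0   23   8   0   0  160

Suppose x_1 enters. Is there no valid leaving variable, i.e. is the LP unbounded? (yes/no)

no

Column x_1 has positive entries in row(s) 2, 3, so the ratio test bounds it — not unbounded.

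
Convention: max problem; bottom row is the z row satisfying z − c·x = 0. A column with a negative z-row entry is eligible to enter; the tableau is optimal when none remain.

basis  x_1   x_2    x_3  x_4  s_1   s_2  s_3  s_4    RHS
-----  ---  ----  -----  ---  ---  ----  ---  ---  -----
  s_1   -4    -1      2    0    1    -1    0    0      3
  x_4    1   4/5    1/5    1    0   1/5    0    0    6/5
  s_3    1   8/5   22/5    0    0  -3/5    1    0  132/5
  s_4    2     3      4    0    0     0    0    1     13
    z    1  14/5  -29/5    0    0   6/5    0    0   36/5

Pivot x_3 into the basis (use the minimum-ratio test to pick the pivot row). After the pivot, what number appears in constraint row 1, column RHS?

3/2

Ratio test on column x_3 — row 1: 3/2 = 3/2; row 2: (6/5)/(1/5) = 6; row 3: (132/5)/(22/5) = 6; row 4: 13/4 = 13/4. Minimum is 3/2 at row 1 (s_1 leaves); pivot element 2.
Divide row 1 by 2; eliminate column x_3 from the other rows.
In the new row 1, the RHS entry is the old entry divided by the pivot: 3/2 = 3/2.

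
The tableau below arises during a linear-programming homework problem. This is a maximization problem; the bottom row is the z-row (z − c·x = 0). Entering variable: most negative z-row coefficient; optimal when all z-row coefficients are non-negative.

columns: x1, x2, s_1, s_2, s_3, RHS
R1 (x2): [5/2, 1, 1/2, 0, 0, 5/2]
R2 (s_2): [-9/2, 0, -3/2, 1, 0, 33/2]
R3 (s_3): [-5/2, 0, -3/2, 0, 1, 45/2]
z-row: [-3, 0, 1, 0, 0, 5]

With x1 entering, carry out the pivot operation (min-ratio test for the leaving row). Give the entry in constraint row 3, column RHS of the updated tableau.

Ratio test on column x1 — row 1: (5/2)/(5/2) = 1; row 2: entry -9/2 ≤ 0; row 3: entry -5/2 ≤ 0. Minimum is 1 at row 1 (x2 leaves); pivot element 5/2.
Divide row 1 by 5/2; eliminate column x1 from the other rows.
Row 3 update in column RHS: 45/2 − (-5/2)·1 = 25.

25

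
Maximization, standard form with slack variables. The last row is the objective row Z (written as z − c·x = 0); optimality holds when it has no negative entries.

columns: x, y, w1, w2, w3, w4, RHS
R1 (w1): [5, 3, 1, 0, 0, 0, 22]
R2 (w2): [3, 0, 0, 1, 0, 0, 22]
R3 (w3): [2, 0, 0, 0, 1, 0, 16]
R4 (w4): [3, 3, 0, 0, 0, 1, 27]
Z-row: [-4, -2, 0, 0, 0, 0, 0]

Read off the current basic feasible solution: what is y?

y is not in the basis, so in the current basic feasible solution y = 0.

0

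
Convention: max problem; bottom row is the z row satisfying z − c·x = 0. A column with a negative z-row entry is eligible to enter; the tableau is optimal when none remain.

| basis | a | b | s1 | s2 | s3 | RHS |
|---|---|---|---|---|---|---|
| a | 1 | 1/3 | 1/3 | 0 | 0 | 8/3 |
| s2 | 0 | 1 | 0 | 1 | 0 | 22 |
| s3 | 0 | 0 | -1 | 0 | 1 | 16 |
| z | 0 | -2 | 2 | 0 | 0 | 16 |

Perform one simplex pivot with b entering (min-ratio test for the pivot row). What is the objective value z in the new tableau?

Ratio test on column b — row 1: (8/3)/(1/3) = 8; row 2: 22/1 = 22; row 3: entry 0 ≤ 0. Minimum is 8 at row 1 (a leaves); pivot element 1/3.
Pivot on row 1; the z-row RHS becomes 16 − (-2)·8 = 32.

32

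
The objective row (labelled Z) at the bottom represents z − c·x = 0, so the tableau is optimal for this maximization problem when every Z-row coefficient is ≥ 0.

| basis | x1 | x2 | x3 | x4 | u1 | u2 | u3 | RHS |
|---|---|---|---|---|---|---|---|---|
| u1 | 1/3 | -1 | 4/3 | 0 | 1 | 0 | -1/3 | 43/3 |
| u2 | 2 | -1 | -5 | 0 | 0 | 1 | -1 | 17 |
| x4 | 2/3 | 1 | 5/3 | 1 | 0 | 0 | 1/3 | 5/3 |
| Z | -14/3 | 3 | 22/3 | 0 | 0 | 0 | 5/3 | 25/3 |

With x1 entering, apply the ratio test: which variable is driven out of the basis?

Column x1 entries and ratios — u1: (43/3)/(1/3) = 43; u2: 17/2 = 17/2; x4: (5/3)/(2/3) = 5/2.
Smallest ratio is 5/2 in the row of x4, so x4 leaves.

x4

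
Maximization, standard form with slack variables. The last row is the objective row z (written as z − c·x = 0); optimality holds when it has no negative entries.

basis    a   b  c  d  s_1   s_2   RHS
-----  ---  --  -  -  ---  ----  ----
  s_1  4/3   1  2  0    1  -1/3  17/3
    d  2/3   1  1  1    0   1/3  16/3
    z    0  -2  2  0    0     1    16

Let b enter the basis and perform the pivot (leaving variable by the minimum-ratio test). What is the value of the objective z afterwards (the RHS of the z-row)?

Ratio test on column b — row 1: (17/3)/1 = 17/3; row 2: (16/3)/1 = 16/3. Minimum is 16/3 at row 2 (d leaves); pivot element 1.
Pivot on row 2; the z-row RHS becomes 16 − (-2)·(16/3) = 80/3.

80/3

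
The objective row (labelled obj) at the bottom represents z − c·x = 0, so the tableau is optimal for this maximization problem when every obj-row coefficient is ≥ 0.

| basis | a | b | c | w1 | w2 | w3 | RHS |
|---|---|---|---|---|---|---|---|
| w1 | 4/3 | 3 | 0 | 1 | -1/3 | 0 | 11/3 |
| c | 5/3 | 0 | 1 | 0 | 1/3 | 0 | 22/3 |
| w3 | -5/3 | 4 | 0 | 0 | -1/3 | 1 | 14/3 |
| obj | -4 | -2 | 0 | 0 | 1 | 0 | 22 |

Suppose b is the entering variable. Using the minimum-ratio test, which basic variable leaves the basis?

Column b entries and ratios — w1: (11/3)/3 = 11/9; c: 0 ≤ 0, skip; w3: (14/3)/4 = 7/6.
Smallest ratio is 7/6 in the row of w3, so w3 leaves.

w3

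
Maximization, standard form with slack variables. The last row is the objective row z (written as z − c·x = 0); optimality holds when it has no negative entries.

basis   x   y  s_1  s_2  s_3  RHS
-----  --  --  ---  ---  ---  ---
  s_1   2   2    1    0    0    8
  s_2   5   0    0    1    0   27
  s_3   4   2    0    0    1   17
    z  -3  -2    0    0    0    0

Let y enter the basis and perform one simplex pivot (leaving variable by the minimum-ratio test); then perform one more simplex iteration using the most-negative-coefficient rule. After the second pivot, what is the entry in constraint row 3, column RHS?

1

Ratio test on column y — row 1: 8/2 = 4; row 2: entry 0 ≤ 0; row 3: 17/2 = 17/2. Minimum is 4 at row 1 (s_1 leaves); pivot element 2.
Divide row 1 by 2; eliminate column y from the other rows.
Second iteration: most negative z-row entry is -1 in column x, so x enters.
Ratio test on column x — row 1: 4/1 = 4; row 2: 27/5 = 27/5; row 3: 9/2 = 9/2. Minimum is 4 at row 1 (y leaves); pivot element 1.
Divide row 1 by 1; eliminate column x from the other rows.
After both pivots, the entry at constraint row 3, column RHS is 1.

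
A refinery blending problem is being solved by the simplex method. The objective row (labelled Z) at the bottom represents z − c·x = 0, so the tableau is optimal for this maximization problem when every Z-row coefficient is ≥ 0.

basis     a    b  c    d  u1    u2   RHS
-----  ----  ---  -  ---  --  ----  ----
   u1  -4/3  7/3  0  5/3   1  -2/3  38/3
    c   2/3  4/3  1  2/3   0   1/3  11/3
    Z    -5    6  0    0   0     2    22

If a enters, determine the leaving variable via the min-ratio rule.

Column a entries and ratios — u1: -4/3 ≤ 0, skip; c: (11/3)/(2/3) = 11/2.
Smallest ratio is 11/2 in the row of c, so c leaves.

c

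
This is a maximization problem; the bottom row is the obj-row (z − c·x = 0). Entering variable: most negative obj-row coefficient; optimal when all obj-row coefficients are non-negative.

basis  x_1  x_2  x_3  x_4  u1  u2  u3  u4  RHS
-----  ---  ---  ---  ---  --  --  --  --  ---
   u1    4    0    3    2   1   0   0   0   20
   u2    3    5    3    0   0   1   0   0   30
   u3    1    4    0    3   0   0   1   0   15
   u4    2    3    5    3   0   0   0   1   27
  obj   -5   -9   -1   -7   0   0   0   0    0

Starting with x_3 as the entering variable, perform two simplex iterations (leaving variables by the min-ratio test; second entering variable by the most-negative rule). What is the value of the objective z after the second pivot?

369/10

Ratio test on column x_3 — row 1: 20/3 = 20/3; row 2: 30/3 = 10; row 3: entry 0 ≤ 0; row 4: 27/5 = 27/5. Minimum is 27/5 at row 4 (u4 leaves); pivot element 5.
Pivot on row 4; the obj-row RHS becomes 0 − (-1)·(27/5) = 27/5.
Next entering variable (most negative obj-row entry -42/5): x_2.
Ratio test on column x_2 — row 1: entry -9/5 ≤ 0; row 2: (69/5)/(16/5) = 69/16; row 3: 15/4 = 15/4; row 4: (27/5)/(3/5) = 9. Minimum is 15/4 at row 3 (u3 leaves); pivot element 4.
After the second pivot the obj-row RHS is 27/5 − (-42/5)·(15/4) = 369/10.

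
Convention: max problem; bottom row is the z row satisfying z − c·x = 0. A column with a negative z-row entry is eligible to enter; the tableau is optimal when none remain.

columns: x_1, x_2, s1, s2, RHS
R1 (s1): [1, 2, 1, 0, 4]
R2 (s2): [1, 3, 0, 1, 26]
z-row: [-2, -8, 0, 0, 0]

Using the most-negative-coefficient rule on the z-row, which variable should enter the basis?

x_2

Negative z-row entries: x_1: -2, x_2: -8.
The most negative is -8 in column x_2, so x_2 enters.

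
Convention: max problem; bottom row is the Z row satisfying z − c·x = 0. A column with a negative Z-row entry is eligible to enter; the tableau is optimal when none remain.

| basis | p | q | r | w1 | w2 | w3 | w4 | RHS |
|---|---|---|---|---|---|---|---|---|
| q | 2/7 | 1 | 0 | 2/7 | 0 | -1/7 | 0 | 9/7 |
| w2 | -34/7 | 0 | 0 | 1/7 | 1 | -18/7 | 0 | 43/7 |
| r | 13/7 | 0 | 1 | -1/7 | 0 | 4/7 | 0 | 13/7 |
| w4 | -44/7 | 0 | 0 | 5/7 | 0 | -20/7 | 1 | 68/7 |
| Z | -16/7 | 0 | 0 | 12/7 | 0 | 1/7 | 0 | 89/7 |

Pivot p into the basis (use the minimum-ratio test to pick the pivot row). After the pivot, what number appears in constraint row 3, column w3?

4/13

Ratio test on column p — row 1: (9/7)/(2/7) = 9/2; row 2: entry -34/7 ≤ 0; row 3: (13/7)/(13/7) = 1; row 4: entry -44/7 ≤ 0. Minimum is 1 at row 3 (r leaves); pivot element 13/7.
Divide row 3 by 13/7; eliminate column p from the other rows.
In the new row 3, the w3 entry is the old entry divided by the pivot: (4/7)/(13/7) = 4/13.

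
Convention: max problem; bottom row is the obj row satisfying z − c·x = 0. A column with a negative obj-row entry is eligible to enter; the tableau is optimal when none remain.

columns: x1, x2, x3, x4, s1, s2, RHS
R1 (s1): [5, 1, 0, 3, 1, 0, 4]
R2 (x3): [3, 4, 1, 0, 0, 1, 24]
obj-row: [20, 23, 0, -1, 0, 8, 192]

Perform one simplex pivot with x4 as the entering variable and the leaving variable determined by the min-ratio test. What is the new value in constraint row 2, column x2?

Ratio test on column x4 — row 1: 4/3 = 4/3; row 2: entry 0 ≤ 0. Minimum is 4/3 at row 1 (s1 leaves); pivot element 3.
Divide row 1 by 3; eliminate column x4 from the other rows.
Row 2 update in column x2: 4 − 0·(1/3) = 4.

4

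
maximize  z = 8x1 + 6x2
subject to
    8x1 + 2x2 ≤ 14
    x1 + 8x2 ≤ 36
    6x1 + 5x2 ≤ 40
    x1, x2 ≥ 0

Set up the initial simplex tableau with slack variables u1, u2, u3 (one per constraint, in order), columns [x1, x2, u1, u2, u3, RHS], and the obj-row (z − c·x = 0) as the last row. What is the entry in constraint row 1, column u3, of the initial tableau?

Slack u3 belongs to constraint 3; its column is the unit vector e_3, so the entry in row 1 is 0.

0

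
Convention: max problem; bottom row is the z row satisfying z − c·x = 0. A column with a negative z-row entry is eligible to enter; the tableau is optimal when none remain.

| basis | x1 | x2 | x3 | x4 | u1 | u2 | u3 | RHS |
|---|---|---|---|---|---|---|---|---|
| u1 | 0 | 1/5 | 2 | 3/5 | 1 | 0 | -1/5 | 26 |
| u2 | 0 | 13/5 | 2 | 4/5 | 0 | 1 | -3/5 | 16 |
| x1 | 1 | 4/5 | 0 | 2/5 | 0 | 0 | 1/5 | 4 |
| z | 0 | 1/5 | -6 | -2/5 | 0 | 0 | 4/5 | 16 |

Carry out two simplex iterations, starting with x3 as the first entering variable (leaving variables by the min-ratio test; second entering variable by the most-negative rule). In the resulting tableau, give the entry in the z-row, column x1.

Ratio test on column x3 — row 1: 26/2 = 13; row 2: 16/2 = 8; row 3: entry 0 ≤ 0. Minimum is 8 at row 2 (u2 leaves); pivot element 2.
Divide row 2 by 2; eliminate column x3 from the other rows.
Second iteration: most negative z-row entry is -1 in column u3, so u3 enters.
Ratio test on column u3 — row 1: 10/(2/5) = 25; row 2: entry -3/10 ≤ 0; row 3: 4/(1/5) = 20. Minimum is 20 at row 3 (x1 leaves); pivot element 1/5.
Divide row 3 by 1/5; eliminate column u3 from the other rows.
After both pivots, the entry at the z-row, column x1 is 5.

5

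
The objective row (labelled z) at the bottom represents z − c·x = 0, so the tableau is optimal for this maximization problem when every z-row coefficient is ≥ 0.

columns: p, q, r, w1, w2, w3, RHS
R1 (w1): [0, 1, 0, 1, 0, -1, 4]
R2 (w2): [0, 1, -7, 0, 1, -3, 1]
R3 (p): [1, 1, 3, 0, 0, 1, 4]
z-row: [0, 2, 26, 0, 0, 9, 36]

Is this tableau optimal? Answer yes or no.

Every z-row coefficient is ≥ 0, so the tableau is optimal.

yes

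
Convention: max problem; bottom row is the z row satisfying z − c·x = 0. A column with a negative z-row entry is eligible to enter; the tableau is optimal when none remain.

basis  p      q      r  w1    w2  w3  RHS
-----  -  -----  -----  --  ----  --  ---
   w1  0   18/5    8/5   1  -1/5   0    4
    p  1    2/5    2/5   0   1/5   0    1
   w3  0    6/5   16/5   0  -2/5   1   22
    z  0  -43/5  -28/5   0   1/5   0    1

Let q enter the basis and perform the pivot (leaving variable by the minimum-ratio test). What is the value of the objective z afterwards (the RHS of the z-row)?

95/9

Ratio test on column q — row 1: 4/(18/5) = 10/9; row 2: 1/(2/5) = 5/2; row 3: 22/(6/5) = 55/3. Minimum is 10/9 at row 1 (w1 leaves); pivot element 18/5.
Pivot on row 1; the z-row RHS becomes 1 − (-43/5)·(10/9) = 95/9.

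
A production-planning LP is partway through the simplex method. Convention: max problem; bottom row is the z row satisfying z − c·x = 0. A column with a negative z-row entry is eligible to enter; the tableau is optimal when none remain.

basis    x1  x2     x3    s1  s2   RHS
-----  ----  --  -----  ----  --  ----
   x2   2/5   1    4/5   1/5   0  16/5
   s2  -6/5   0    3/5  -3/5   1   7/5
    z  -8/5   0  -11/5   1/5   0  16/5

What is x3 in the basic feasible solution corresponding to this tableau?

0

x3 is not in the basis, so in the current basic feasible solution x3 = 0.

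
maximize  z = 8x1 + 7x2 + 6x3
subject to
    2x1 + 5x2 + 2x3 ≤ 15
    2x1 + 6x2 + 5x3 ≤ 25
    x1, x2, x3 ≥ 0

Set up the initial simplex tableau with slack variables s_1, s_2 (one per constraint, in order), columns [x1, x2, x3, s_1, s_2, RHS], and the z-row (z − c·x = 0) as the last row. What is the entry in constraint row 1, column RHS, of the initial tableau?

15

The RHS of constraint 1 is b_1 = 15.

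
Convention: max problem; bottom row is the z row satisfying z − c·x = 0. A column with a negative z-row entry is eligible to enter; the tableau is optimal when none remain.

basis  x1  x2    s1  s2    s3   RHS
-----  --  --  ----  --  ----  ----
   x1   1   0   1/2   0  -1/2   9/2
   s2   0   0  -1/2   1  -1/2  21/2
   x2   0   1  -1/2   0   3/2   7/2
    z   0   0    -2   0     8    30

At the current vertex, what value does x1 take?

9/2

x1 is basic (row 1); its value is the RHS of that row, 9/2.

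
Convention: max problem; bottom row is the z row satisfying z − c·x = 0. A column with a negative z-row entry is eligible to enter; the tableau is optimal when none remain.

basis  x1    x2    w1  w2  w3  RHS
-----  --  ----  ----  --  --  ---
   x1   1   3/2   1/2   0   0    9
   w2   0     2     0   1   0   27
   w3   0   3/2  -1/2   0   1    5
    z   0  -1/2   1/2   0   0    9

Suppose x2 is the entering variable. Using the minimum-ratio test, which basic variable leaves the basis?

Column x2 entries and ratios — x1: 9/(3/2) = 6; w2: 27/2 = 27/2; w3: 5/(3/2) = 10/3.
Smallest ratio is 10/3 in the row of w3, so w3 leaves.

w3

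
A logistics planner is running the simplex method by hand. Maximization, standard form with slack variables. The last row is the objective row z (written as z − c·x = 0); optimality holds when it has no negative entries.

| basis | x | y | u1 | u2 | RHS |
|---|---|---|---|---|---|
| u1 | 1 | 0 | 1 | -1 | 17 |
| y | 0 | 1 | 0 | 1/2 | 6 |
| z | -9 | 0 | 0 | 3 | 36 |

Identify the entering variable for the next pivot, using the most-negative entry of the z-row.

Negative z-row entries: x: -9.
The most negative is -9 in column x, so x enters.

x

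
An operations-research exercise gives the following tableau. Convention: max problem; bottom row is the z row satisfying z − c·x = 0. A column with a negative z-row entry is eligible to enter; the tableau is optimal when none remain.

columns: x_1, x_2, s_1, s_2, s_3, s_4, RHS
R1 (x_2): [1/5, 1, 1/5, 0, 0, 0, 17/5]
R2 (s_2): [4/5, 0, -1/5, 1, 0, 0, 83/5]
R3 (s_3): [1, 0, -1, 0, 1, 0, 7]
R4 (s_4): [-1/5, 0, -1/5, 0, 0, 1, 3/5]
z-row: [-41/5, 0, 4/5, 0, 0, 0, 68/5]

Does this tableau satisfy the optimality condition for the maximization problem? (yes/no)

no

The z-row has a negative entry -41/5 in column x_1, so it is not optimal.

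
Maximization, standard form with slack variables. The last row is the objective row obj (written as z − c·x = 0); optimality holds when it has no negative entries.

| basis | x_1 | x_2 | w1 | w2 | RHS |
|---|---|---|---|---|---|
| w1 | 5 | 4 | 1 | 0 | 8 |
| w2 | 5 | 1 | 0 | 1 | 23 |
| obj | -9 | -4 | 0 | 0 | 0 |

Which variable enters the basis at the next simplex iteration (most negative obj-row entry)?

Negative obj-row entries: x_1: -9, x_2: -4.
The most negative is -9 in column x_1, so x_1 enters.

x_1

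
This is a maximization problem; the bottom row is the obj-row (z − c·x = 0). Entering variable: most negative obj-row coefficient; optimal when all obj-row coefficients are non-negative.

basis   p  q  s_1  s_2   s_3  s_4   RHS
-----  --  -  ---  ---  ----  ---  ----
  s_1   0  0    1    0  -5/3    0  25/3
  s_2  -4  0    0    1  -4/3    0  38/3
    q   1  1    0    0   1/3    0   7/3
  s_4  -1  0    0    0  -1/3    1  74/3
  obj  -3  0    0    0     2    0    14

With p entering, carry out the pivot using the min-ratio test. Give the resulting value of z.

Ratio test on column p — row 1: entry 0 ≤ 0; row 2: entry -4 ≤ 0; row 3: (7/3)/1 = 7/3; row 4: entry -1 ≤ 0. Minimum is 7/3 at row 3 (q leaves); pivot element 1.
Pivot on row 3; the obj-row RHS becomes 14 − (-3)·(7/3) = 21.

21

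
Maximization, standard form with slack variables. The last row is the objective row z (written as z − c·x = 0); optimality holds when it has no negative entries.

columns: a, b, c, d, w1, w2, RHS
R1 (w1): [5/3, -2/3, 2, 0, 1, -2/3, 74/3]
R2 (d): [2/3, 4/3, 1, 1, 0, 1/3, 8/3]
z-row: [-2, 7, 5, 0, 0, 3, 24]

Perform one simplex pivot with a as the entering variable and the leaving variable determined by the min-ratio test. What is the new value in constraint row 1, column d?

Ratio test on column a — row 1: (74/3)/(5/3) = 74/5; row 2: (8/3)/(2/3) = 4. Minimum is 4 at row 2 (d leaves); pivot element 2/3.
Divide row 2 by 2/3; eliminate column a from the other rows.
Row 1 update in column d: 0 − (5/3)·(3/2) = -5/2.

-5/2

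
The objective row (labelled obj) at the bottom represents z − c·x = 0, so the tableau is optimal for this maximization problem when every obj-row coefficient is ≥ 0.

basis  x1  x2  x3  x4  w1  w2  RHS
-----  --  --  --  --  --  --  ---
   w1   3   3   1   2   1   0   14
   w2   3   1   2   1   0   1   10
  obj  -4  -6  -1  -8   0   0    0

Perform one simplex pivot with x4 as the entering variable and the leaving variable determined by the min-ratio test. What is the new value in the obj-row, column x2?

Ratio test on column x4 — row 1: 14/2 = 7; row 2: 10/1 = 10. Minimum is 7 at row 1 (w1 leaves); pivot element 2.
Divide row 1 by 2; eliminate column x4 from the other rows.
obj-row update in column x2: -6 − (-8)·(3/2) = 6.

6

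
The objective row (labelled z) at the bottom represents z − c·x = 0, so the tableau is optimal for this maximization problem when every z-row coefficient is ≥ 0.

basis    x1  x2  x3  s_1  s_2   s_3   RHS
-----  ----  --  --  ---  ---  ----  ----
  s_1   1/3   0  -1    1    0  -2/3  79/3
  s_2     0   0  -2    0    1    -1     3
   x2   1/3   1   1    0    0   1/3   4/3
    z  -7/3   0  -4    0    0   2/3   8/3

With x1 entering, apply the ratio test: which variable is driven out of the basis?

Column x1 entries and ratios — s_1: (79/3)/(1/3) = 79; s_2: 0 ≤ 0, skip; x2: (4/3)/(1/3) = 4.
Smallest ratio is 4 in the row of x2, so x2 leaves.

x2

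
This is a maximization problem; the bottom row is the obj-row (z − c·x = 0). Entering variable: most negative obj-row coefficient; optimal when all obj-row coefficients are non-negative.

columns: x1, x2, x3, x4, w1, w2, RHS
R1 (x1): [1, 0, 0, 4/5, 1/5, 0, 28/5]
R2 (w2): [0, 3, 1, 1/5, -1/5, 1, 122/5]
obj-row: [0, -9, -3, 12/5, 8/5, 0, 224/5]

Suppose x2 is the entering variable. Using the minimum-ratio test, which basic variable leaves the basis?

Column x2 entries and ratios — x1: 0 ≤ 0, skip; w2: (122/5)/3 = 122/15.
Smallest ratio is 122/15 in the row of w2, so w2 leaves.

w2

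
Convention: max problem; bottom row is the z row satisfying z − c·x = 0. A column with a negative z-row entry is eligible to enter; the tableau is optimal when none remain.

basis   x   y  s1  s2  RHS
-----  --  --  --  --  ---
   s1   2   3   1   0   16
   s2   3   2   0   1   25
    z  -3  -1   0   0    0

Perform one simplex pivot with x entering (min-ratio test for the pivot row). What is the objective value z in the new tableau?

Ratio test on column x — row 1: 16/2 = 8; row 2: 25/3 = 25/3. Minimum is 8 at row 1 (s1 leaves); pivot element 2.
Pivot on row 1; the z-row RHS becomes 0 − (-3)·8 = 24.

24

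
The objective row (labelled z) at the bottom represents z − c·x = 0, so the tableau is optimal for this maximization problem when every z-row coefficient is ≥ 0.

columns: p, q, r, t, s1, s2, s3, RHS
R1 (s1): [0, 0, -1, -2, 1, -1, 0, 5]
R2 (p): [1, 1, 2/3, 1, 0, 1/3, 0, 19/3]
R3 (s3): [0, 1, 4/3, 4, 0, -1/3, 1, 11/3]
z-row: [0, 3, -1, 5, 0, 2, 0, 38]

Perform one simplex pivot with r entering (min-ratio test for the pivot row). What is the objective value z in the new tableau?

Ratio test on column r — row 1: entry -1 ≤ 0; row 2: (19/3)/(2/3) = 19/2; row 3: (11/3)/(4/3) = 11/4. Minimum is 11/4 at row 3 (s3 leaves); pivot element 4/3.
Pivot on row 3; the z-row RHS becomes 38 − (-1)·(11/4) = 163/4.

163/4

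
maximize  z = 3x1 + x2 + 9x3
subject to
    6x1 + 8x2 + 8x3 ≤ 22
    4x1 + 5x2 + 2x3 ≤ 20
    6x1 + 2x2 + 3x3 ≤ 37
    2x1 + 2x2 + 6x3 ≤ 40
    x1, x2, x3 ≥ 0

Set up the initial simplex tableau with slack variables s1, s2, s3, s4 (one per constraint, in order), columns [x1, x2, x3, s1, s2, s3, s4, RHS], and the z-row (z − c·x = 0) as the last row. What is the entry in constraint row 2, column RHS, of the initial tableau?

The RHS of constraint 2 is b_2 = 20.

20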